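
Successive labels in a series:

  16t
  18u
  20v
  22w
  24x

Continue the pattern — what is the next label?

For the first component, +2 each step: 16, 18, 20, 22, 24 → 26.
Letter — letters move forward 1 place in the alphabet: t, u, v, w, x → y.
Putting it together: 26y.

26y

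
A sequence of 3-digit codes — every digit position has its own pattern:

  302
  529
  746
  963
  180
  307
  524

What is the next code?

First digit: 3, 5, 7, 9, 1, 3, 5 → 7 (+2 each step, mod 10).
For the second digit, +2 each step, mod 10: 0, 2, 4, 6, 8, 0, 2 → 4.
Third digit goes 2, 9, 6, 3, 0, 7, 4 → 1 (−3 each step, mod 10).
So the next code is 741.

741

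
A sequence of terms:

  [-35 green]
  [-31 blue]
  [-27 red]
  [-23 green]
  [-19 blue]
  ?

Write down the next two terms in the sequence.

First component — +4 each step: -35, -31, -27, -23, -19 → -15 → -11.
Colour goes green, blue, red, green, blue → red → green (repeats green → blue → red).
Putting the parts together: [-15 red] and then [-11 green].

[-15 red], [-11 green]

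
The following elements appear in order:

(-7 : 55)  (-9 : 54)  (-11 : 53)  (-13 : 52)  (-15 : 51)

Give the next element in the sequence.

(-17 : 50)

For the first entry, −2 each step: -7, -9, -11, -13, -15 → -17.
For the second entry, −1 each step: 55, 54, 53, 52, 51 → 50.
Putting it together: (-17 : 50).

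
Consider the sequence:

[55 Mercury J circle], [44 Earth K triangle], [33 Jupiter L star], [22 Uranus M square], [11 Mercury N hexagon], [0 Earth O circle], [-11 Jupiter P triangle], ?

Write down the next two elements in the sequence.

[-22 Uranus Q star], [-33 Mercury R square]

First slot: −11 each step, so 55, 44, 33, 22, 11, 0, -11 → -22 → -33.
Planet — repeats Mercury → Earth → Jupiter → Uranus: Mercury, Earth, Jupiter, Uranus, Mercury, Earth, Jupiter → Uranus → Mercury.
Letter: letters move forward 1 place in the alphabet, so J, K, L, M, N, O, P → Q → R.
Shape: repeats circle → triangle → star → square → hexagon, so circle, triangle, star, square, hexagon, circle, triangle → star → square.
So the next two elements are [-22 Uranus Q star] and [-33 Mercury R square].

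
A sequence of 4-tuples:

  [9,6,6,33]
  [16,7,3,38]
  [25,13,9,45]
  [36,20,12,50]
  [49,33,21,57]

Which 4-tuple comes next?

First part: perfect squares: 3², 4², 5², …, so 9, 16, 25, 36, 49 → 64.
Second part: 6, 7, 13, 20, 33 → 53 (each term is the sum of the two before it).
Third part: each term is the sum of the two before it; 6, 3, 9, 12, 21 → 33.
Fourth part — alternating steps +5, +7, +5, +7, …: 33, 38, 45, 50, 57 → 62.
Combining the parts gives [64,53,33,62].

[64,53,33,62]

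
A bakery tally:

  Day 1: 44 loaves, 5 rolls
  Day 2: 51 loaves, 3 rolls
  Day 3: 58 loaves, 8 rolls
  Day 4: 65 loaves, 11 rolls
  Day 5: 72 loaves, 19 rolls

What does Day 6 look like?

79 loaves, 30 rolls

Loaves: +7 each step; 44, 51, 58, 65, 72 → 79.
For the rolls, each term is the sum of the two before it: 5, 3, 8, 11, 19 → 30.
So the next row is 79 loaves, 30 rolls.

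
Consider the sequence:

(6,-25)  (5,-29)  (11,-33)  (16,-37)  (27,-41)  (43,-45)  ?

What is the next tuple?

(70,-49)

First coordinate: each term is the sum of the two before it, so 6, 5, 11, 16, 27, 43 → 70.
Second coordinate — −4 each step: -25, -29, -33, -37, -41, -45 → -49.
Combining the parts gives (70,-49).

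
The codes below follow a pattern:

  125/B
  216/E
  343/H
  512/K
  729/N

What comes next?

1000/Q

First component: 125, 216, 343, 512, 729 → 1000 (perfect cubes: 5³, 6³, 7³, …).
Letter goes B, E, H, K, N → Q (letters move forward 3 places in the alphabet).
Combining the parts gives 1000/Q.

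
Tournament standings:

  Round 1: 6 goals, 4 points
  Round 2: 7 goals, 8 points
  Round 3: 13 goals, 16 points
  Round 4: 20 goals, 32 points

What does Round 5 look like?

Goals: each term is the sum of the two before it; 6, 7, 13, 20 → 33.
Points — ×2 each step: 4, 8, 16, 32 → 64.
So the next record is 33 goals, 64 points.

33 goals, 64 points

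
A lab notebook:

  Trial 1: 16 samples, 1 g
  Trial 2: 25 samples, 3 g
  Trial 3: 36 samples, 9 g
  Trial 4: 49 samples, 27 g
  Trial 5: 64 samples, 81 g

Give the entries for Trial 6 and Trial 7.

Samples: 16, 25, 36, 49, 64 → 81 → 100 (perfect squares: 4², 5², 6², …).
G: ×3 each step; 1, 3, 9, 27, 81 → 243 → 729.
Putting the parts together: 81 samples, 243 g and then 100 samples, 729 g.

81 samples, 243 g; 100 samples, 729 g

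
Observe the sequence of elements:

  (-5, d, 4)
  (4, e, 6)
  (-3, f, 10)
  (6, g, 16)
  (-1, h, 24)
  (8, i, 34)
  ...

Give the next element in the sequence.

(1, j, 46)

First slot: alternating steps +9, −7, +9, −7, …, so -5, 4, -3, 6, -1, 8 → 1.
Letter: letters move forward 1 place in the alphabet; d, e, f, g, h, i → j.
Third slot: differences are 2, 4, 6, … (increasing by 2 each time), so 4, 6, 10, 16, 24, 34 → 46.
Putting it together: (1, j, 46).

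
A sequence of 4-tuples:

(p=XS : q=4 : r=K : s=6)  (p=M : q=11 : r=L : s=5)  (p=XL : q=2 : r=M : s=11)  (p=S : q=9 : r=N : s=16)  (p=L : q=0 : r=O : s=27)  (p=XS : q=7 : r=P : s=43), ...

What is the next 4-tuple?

P: repeats XS → M → XL → S → L, so XS, M, XL, S, L, XS → M.
Q — alternating steps +7, −9, +7, −9, …: 4, 11, 2, 9, 0, 7 → -2.
R goes K, L, M, N, O, P → Q (letters move forward 1 place in the alphabet).
S: each term is the sum of the two before it, so 6, 5, 11, 16, 27, 43 → 70.
So the next 4-tuple is (p=M : q=-2 : r=Q : s=70).

(p=M : q=-2 : r=Q : s=70)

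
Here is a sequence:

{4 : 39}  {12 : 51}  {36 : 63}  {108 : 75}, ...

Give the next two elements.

{324 : 87}, {972 : 99}

For the first slot, ×3 each step: 4, 12, 36, 108 → 324 → 972.
Second slot: 39, 51, 63, 75 → 87 → 99 (+12 each step).
So the next two elements are {324 : 87} and {972 : 99}.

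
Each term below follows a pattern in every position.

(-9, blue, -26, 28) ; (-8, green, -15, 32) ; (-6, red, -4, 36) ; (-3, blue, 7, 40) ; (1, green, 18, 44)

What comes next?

(6, red, 29, 48)

First coordinate: differences are 1, 2, 3, … (increasing by 1 each time); -9, -8, -6, -3, 1 → 6.
Colour: repeats blue → green → red, so blue, green, red, blue, green → red.
For the third coordinate, +11 each step: -26, -15, -4, 7, 18 → 29.
Fourth coordinate: +4 each step; 28, 32, 36, 40, 44 → 48.
Combining the parts gives (6, red, 29, 48).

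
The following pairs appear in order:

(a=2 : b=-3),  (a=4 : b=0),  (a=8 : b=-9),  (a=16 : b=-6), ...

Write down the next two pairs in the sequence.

A: ×2 each step, so 2, 4, 8, 16 → 32 → 64.
B: alternating steps +3, −9, +3, −9, …, so -3, 0, -9, -6 → -15 → -12.
Putting the parts together: (a=32 : b=-15) and then (a=64 : b=-12).

(a=32 : b=-15), (a=64 : b=-12)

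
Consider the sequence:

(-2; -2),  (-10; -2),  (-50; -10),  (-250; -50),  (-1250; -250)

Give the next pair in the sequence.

First part — ×5 each step: -2, -10, -50, -250, -1250 → -6250.
Second part goes -2, -2, -10, -50, -250 → -1250 (always the previous value of the first part).
Combining the parts gives (-6250; -1250).

(-6250; -1250)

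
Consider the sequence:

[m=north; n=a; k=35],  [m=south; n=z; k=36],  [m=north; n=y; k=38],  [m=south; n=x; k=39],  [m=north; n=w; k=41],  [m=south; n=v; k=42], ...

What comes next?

M — alternates north ↔ south: north, south, north, south, north, south → north.
N — letters move back 1 place in the alphabet, wrapping A→Z: a, z, y, x, w, v → u.
For the k, alternating steps +1, +2, +1, +2, …: 35, 36, 38, 39, 41, 42 → 44.
Combining the parts gives [m=north; n=u; k=44].

[m=north; n=u; k=44]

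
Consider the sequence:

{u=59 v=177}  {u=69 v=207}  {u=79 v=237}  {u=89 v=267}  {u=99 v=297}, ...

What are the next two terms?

{u=109 v=327}, {u=119 v=357}

For the u, +10 each step: 59, 69, 79, 89, 99 → 109 → 119.
V: always 3 × the u, so 177, 207, 237, 267, 297 → 327 → 357.
Putting the parts together: {u=109 v=327} and then {u=119 v=357}.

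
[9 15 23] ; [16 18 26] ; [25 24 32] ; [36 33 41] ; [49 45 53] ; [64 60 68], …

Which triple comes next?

First part: perfect squares: 3², 4², 5², …; 9, 16, 25, 36, 49, 64 → 81.
Second part goes 15, 18, 24, 33, 45, 60 → 78 (differences are 3, 6, 9, … (increasing by 3 each time)).
Third part: always 8 more than the second part, so 23, 26, 32, 41, 53, 68 → 86.
Putting it together: [81 78 86].

[81 78 86]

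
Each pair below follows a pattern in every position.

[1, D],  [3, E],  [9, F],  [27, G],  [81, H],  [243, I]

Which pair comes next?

[729, J]

First component goes 1, 3, 9, 27, 81, 243 → 729 (×3 each step).
Letter: letters move forward 1 place in the alphabet, so D, E, F, G, H, I → J.
Putting it together: [729, J].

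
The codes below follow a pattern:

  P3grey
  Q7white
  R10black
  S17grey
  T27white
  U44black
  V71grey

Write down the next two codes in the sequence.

W115white, X186black

For the letter, letters move forward 1 place in the alphabet: P, Q, R, S, T, U, V → W → X.
For the second component, each term is the sum of the two before it: 3, 7, 10, 17, 27, 44, 71 → 115 → 186.
Shade goes grey, white, black, grey, white, black, grey → white → black (repeats grey → white → black).
So the next two codes are W115white and X186black.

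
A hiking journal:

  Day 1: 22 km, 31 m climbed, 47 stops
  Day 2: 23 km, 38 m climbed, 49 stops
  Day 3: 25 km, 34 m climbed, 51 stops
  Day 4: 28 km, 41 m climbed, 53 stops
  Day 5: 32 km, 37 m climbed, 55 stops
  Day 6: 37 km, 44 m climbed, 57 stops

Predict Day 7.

43 km, 40 m climbed, 59 stops

For the km, differences are 1, 2, 3, … (increasing by 1 each time): 22, 23, 25, 28, 32, 37 → 43.
M climbed goes 31, 38, 34, 41, 37, 44 → 40 (alternating steps +7, −4, +7, −4, …).
Stops: +2 each step; 47, 49, 51, 53, 55, 57 → 59.
So the next row is 43 km, 40 m climbed, 59 stops.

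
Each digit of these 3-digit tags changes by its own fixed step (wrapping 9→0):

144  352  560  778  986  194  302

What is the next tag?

510

First digit: +2 each step, mod 10, so 1, 3, 5, 7, 9, 1, 3 → 5.
Second digit goes 4, 5, 6, 7, 8, 9, 0 → 1 (+1 each step, mod 10).
Third digit — −2 each step, mod 10: 4, 2, 0, 8, 6, 4, 2 → 0.
So the next tag is 510.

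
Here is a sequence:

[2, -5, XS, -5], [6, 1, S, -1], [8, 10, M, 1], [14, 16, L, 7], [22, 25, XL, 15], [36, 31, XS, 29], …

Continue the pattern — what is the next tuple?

First slot: 2, 6, 8, 14, 22, 36 → 58 (each term is the sum of the two before it).
Second slot goes -5, 1, 10, 16, 25, 31 → 40 (alternating steps +6, +9, +6, +9, …).
Size: repeats XS → S → M → L → XL; XS, S, M, L, XL, XS → S.
Fourth slot: always 7 less than the first slot, so -5, -1, 1, 7, 15, 29 → 51.
Combining the parts gives [58, 40, S, 51].

[58, 40, S, 51]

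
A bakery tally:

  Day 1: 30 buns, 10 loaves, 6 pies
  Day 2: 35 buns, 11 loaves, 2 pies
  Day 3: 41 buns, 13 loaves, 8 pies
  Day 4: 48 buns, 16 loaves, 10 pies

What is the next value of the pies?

18

Buns: differences are 5, 6, 7, … (increasing by 1 each time); 30, 35, 41, 48 → 56.
Loaves goes 10, 11, 13, 16 → 20 (differences are 1, 2, 3, … (increasing by 1 each time)).
Pies goes 6, 2, 8, 10 → 18 (each term is the sum of the two before it).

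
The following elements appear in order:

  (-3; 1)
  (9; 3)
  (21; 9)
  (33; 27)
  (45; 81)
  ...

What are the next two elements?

First slot: -3, 9, 21, 33, 45 → 57 → 69 (+12 each step).
Second slot goes 1, 3, 9, 27, 81 → 243 → 729 (×3 each step).
Putting the parts together: (57; 243) and then (69; 729).

(57; 243), (69; 729)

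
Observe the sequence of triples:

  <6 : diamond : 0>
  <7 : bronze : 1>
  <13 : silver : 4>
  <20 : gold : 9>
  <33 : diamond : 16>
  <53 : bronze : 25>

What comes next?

First slot goes 6, 7, 13, 20, 33, 53 → 86 (each term is the sum of the two before it).
For the rank, repeats diamond → bronze → silver → gold: diamond, bronze, silver, gold, diamond, bronze → silver.
Third slot: 0, 1, 4, 9, 16, 25 → 36 (differences are 1, 3, 5, … (increasing by 2 each time)).
Combining the parts gives <86 : silver : 36>.

<86 : silver : 36>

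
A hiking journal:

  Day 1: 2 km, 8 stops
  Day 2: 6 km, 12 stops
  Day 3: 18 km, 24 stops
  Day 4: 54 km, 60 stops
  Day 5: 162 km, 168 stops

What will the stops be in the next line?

492

For the km, ×3 each step: 2, 6, 18, 54, 162 → 486.
For the stops, always 6 more than the km: 8, 12, 24, 60, 168 → 492.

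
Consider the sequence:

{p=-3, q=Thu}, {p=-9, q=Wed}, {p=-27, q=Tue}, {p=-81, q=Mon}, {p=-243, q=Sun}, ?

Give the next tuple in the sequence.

P — ×3 each step: -3, -9, -27, -81, -243 → -729.
Q goes Thu, Wed, Tue, Mon, Sun → Sat (runs backward through the weekdays Mon→Sun).
Putting it together: {p=-729, q=Sat}.

{p=-729, q=Sat}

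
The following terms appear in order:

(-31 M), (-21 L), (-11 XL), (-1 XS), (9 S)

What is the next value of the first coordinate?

First coordinate: +10 each step, so -31, -21, -11, -1, 9 → 19.

19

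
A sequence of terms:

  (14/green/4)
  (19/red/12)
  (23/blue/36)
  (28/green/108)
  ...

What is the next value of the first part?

32

First part: 14, 19, 23, 28 → 32 (alternating steps +5, +4, +5, +4, …).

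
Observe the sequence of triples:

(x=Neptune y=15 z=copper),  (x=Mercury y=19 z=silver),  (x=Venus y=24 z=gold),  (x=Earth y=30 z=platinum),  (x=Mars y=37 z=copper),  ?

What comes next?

X: runs through the planets Mercury→Neptune; Neptune, Mercury, Venus, Earth, Mars → Jupiter.
For the y, differences are 4, 5, 6, … (increasing by 1 each time): 15, 19, 24, 30, 37 → 45.
For the z, repeats copper → silver → gold → platinum: copper, silver, gold, platinum, copper → silver.
Putting it together: (x=Jupiter y=45 z=silver).

(x=Jupiter y=45 z=silver)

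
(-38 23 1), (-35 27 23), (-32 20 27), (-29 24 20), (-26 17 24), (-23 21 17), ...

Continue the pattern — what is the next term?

(-20 14 21)

First coordinate: +3 each step; -38, -35, -32, -29, -26, -23 → -20.
Second coordinate — alternating steps +4, −7, +4, −7, …: 23, 27, 20, 24, 17, 21 → 14.
Third coordinate: always the previous value of the second coordinate, so 1, 23, 27, 20, 24, 17 → 21.
So the next term is (-20 14 21).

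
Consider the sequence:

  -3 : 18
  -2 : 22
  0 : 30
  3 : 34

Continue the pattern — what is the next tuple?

First coordinate: differences are 1, 2, 3, … (increasing by 1 each time); -3, -2, 0, 3 → 7.
Second coordinate: 18, 22, 30, 34 → 42 (alternating steps +4, +8, +4, +8, …).
So the next tuple is 7 : 42.

7 : 42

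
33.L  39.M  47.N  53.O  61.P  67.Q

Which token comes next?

First component goes 33, 39, 47, 53, 61, 67 → 75 (alternating steps +6, +8, +6, +8, …).
Letter: L, M, N, O, P, Q → R (letters move forward 1 place in the alphabet).
Putting it together: 75.R.

75.R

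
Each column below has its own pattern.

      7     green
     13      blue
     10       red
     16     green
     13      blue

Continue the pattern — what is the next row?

19  red

First component: alternating steps +6, −3, +6, −3, …; 7, 13, 10, 16, 13 → 19.
Colour: green, blue, red, green, blue → red (repeats green → blue → red).
So the next row is 19  red.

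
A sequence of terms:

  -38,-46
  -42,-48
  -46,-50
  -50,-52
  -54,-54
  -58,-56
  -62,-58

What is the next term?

-66,-60

First part goes -38, -42, -46, -50, -54, -58, -62 → -66 (−4 each step).
Second part: −2 each step; -46, -48, -50, -52, -54, -56, -58 → -60.
So the next term is -66,-60.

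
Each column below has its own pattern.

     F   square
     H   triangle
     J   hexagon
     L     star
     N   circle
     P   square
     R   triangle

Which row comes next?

Letter — letters move forward 2 places in the alphabet: F, H, J, L, N, P, R → T.
For the shape, repeats square → triangle → hexagon → star → circle: square, triangle, hexagon, star, circle, square, triangle → hexagon.
Putting it together: T  hexagon.

T  hexagon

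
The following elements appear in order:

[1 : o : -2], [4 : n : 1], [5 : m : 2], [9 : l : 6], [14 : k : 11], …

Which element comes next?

For the first component, each term is the sum of the two before it: 1, 4, 5, 9, 14 → 23.
Letter goes o, n, m, l, k → j (letters move back 1 place in the alphabet).
Third component: always 3 less than the first component; -2, 1, 2, 6, 11 → 20.
Putting it together: [23 : j : 20].

[23 : j : 20]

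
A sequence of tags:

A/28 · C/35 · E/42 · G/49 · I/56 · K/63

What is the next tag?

Letter: letters move forward 2 places in the alphabet, so A, C, E, G, I, K → M.
Second component: +7 each step, so 28, 35, 42, 49, 56, 63 → 70.
Combining the parts gives M/70.

M/70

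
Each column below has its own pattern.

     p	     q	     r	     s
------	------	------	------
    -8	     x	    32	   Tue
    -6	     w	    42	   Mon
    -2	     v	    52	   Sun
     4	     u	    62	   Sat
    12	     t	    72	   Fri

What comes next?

22  s  82  Thu

Column p — differences are 2, 4, 6, … (increasing by 2 each time): -8, -6, -2, 4, 12 → 22.
Column q: letters move back 1 place in the alphabet, so x, w, v, u, t → s.
Column r — +10 each step: 32, 42, 52, 62, 72 → 82.
Column s: runs backward through the weekdays Mon→Sun, so Tue, Mon, Sun, Sat, Fri → Thu.
So the next line is 22  s  82  Thu.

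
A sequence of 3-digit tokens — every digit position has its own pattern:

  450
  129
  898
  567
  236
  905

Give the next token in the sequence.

First digit: 4, 1, 8, 5, 2, 9 → 6 (−3 each step, mod 10).
Second digit: −3 each step, mod 10, so 5, 2, 9, 6, 3, 0 → 7.
Third digit: −1 each step, mod 10, so 0, 9, 8, 7, 6, 5 → 4.
So the next token is 674.

674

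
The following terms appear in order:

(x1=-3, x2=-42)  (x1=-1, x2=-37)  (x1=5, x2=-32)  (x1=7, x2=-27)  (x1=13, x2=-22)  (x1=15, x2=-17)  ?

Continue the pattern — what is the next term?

(x1=21, x2=-12)

X1 goes -3, -1, 5, 7, 13, 15 → 21 (alternating steps +2, +6, +2, +6, …).
X2 goes -42, -37, -32, -27, -22, -17 → -12 (+5 each step).
Putting it together: (x1=21, x2=-12).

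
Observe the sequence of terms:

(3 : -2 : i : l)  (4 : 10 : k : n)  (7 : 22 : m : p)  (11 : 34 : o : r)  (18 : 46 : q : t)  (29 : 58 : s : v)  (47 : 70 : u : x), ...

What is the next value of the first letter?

w

First entry: each term is the sum of the two before it; 3, 4, 7, 11, 18, 29, 47 → 76.
Second entry goes -2, 10, 22, 34, 46, 58, 70 → 82 (+12 each step).
First letter: letters move forward 2 places in the alphabet, so i, k, m, o, q, s, u → w.
Second letter: letters move forward 2 places in the alphabet; l, n, p, r, t, v, x → z.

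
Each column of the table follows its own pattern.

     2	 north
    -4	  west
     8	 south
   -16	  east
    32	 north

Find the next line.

-64  west

First component: ×(-2) each step, so 2, -4, 8, -16, 32 → -64.
Direction: north, west, south, east, north → west (repeats north → west → south → east).
Putting it together: -64  west.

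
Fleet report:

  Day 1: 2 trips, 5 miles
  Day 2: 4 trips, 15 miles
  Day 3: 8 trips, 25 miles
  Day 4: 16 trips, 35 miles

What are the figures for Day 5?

32 trips, 45 miles

Trips: ×2 each step; 2, 4, 8, 16 → 32.
For the miles, +10 each step: 5, 15, 25, 35 → 45.
So the next line is 32 trips, 45 miles.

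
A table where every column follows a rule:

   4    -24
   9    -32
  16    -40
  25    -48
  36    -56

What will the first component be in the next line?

49

First component: perfect squares: 2², 3², 4², …, so 4, 9, 16, 25, 36 → 49.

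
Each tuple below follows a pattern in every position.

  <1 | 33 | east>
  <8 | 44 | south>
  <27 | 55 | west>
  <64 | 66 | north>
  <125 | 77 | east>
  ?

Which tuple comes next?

First entry: 1, 8, 27, 64, 125 → 216 (perfect cubes: 1³, 2³, 3³, …).
Second entry goes 33, 44, 55, 66, 77 → 88 (+11 each step).
Direction: repeats east → south → west → north; east, south, west, north, east → south.
So the next tuple is <216 | 88 | south>.

<216 | 88 | south>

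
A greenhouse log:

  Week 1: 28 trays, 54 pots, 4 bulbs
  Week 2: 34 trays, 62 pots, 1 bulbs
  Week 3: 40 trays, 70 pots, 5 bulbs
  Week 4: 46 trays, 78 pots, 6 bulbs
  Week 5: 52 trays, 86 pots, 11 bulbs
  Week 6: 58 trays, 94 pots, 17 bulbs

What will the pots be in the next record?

102

For the pots, +8 each step: 54, 62, 70, 78, 86, 94 → 102.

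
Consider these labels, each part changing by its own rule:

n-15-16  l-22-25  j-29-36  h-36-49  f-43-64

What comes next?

d-50-81

Letter — letters move back 2 places in the alphabet: n, l, j, h, f → d.
For the second component, +7 each step: 15, 22, 29, 36, 43 → 50.
Third component: 16, 25, 36, 49, 64 → 81 (perfect squares: 4², 5², 6², …).
Combining the parts gives d-50-81.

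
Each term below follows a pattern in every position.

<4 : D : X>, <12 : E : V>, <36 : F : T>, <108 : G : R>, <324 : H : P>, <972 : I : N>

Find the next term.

First entry goes 4, 12, 36, 108, 324, 972 → 2916 (×3 each step).
First letter — letters move forward 1 place in the alphabet: D, E, F, G, H, I → J.
For the second letter, letters move back 2 places in the alphabet: X, V, T, R, P, N → L.
Combining the parts gives <2916 : J : L>.

<2916 : J : L>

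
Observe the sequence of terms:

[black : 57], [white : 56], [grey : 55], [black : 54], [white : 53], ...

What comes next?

Shade: black, white, grey, black, white → grey (repeats black → white → grey).
For the second slot, −1 each step: 57, 56, 55, 54, 53 → 52.
Combining the parts gives [grey : 52].

[grey : 52]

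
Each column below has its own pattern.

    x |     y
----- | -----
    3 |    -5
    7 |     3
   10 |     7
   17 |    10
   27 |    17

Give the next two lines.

Column x — each term is the sum of the two before it: 3, 7, 10, 17, 27 → 44 → 71.
Column y goes -5, 3, 7, 10, 17 → 27 → 44 (always the previous value of the column x).
So the next two lines are 44  27 and 71  44.

44  27; 71  44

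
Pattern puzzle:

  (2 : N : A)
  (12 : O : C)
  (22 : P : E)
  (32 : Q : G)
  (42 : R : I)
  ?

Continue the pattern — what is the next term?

First part goes 2, 12, 22, 32, 42 → 52 (+10 each step).
First letter: letters move forward 1 place in the alphabet; N, O, P, Q, R → S.
For the second letter, letters move forward 2 places in the alphabet: A, C, E, G, I → K.
Putting it together: (52 : S : K).

(52 : S : K)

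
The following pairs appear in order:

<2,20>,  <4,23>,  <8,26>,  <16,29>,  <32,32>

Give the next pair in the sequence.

First part — ×2 each step: 2, 4, 8, 16, 32 → 64.
Second part: +3 each step; 20, 23, 26, 29, 32 → 35.
Combining the parts gives <64,35>.

<64,35>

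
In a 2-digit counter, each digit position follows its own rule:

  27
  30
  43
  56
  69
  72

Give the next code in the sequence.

85

For the first digit, +1 each step, mod 10: 2, 3, 4, 5, 6, 7 → 8.
Second digit goes 7, 0, 3, 6, 9, 2 → 5 (+3 each step, mod 10).
Combining the parts gives 85.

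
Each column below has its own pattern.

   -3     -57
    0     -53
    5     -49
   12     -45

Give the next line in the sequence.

For the first component, differences are 3, 5, 7, … (increasing by 2 each time): -3, 0, 5, 12 → 21.
Second component — +4 each step: -57, -53, -49, -45 → -41.
So the next line is 21  -41.

21  -41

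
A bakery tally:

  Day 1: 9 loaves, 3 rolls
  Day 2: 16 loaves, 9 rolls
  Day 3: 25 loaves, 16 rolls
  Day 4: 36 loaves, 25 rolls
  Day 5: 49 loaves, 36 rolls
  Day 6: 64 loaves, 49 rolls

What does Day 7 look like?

81 loaves, 64 rolls

Loaves goes 9, 16, 25, 36, 49, 64 → 81 (perfect squares: 3², 4², 5², …).
Rolls: 3, 9, 16, 25, 36, 49 → 64 (always the previous value of the loaves).
So the next record is 81 loaves, 64 rolls.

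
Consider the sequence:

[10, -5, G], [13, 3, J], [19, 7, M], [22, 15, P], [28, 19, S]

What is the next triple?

[31, 27, V]

First component: alternating steps +3, +6, +3, +6, …; 10, 13, 19, 22, 28 → 31.
For the second component, alternating steps +8, +4, +8, +4, …: -5, 3, 7, 15, 19 → 27.
Letter goes G, J, M, P, S → V (letters move forward 3 places in the alphabet).
Combining the parts gives [31, 27, V].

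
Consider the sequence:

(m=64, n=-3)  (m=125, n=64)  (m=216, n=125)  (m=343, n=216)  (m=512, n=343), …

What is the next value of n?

512

For the m, perfect cubes: 4³, 5³, 6³, …: 64, 125, 216, 343, 512 → 729.
N goes -3, 64, 125, 216, 343 → 512 (always the previous value of the m).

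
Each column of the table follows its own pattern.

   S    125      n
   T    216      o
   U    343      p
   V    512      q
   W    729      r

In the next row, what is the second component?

1000

Second component: perfect cubes: 5³, 6³, 7³, …; 125, 216, 343, 512, 729 → 1000.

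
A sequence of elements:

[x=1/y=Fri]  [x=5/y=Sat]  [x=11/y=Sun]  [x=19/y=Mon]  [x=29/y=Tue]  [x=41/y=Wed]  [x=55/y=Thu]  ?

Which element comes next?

[x=71/y=Fri]

For the x, differences are 4, 6, 8, … (increasing by 2 each time): 1, 5, 11, 19, 29, 41, 55 → 71.
Y — runs through the weekdays Mon→Sun: Fri, Sat, Sun, Mon, Tue, Wed, Thu → Fri.
Putting it together: [x=71/y=Fri].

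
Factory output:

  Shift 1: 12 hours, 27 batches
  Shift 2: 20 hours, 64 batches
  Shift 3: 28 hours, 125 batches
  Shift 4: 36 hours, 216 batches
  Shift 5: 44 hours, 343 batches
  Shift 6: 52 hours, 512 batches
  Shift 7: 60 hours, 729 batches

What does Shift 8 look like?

68 hours, 1000 batches

Hours — +8 each step: 12, 20, 28, 36, 44, 52, 60 → 68.
Batches — perfect cubes: 3³, 4³, 5³, …: 27, 64, 125, 216, 343, 512, 729 → 1000.
Combining the parts gives 68 hours, 1000 batches.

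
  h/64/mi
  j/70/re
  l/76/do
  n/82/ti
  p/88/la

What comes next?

r/94/sol

Letter goes h, j, l, n, p → r (letters move forward 2 places in the alphabet).
Second component goes 64, 70, 76, 82, 88 → 94 (+6 each step).
Note goes mi, re, do, ti, la → sol (runs backward through the solfège scale do→ti).
So the next tag is r/94/sol.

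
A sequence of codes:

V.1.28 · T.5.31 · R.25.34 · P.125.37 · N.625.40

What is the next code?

L.3125.43

Letter goes V, T, R, P, N → L (letters move back 2 places in the alphabet).
Second component — ×5 each step: 1, 5, 25, 125, 625 → 3125.
Third component: 28, 31, 34, 37, 40 → 43 (+3 each step).
Putting it together: L.3125.43.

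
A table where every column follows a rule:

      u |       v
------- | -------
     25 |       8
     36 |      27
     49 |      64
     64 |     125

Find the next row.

Column u: 25, 36, 49, 64 → 81 (perfect squares: 5², 6², 7², …).
Column v: perfect cubes: 2³, 3³, 4³, …, so 8, 27, 64, 125 → 216.
Combining the parts gives 81  216.

81  216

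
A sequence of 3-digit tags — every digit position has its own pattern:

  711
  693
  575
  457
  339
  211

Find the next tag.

First digit: −1 each step, mod 10, so 7, 6, 5, 4, 3, 2 → 1.
Second digit — −2 each step, mod 10: 1, 9, 7, 5, 3, 1 → 9.
Third digit goes 1, 3, 5, 7, 9, 1 → 3 (+2 each step, mod 10).
So the next tag is 193.

193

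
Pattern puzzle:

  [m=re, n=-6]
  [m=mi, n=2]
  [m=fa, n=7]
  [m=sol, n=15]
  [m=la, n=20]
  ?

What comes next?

[m=ti, n=28]

M: runs through the solfège scale do→ti; re, mi, fa, sol, la → ti.
N: alternating steps +8, +5, +8, +5, …, so -6, 2, 7, 15, 20 → 28.
So the next pair is [m=ti, n=28].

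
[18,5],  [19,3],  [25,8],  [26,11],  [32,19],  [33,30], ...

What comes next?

For the first value, alternating steps +1, +6, +1, +6, …: 18, 19, 25, 26, 32, 33 → 39.
Second value: 5, 3, 8, 11, 19, 30 → 49 (each term is the sum of the two before it).
Putting it together: [39,49].

[39,49]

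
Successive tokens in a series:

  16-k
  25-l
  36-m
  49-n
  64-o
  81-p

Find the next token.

First component goes 16, 25, 36, 49, 64, 81 → 100 (perfect squares: 4², 5², 6², …).
Letter: k, l, m, n, o, p → q (letters move forward 1 place in the alphabet).
Putting it together: 100-q.

100-q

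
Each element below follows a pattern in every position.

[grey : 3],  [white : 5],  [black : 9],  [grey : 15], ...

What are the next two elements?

[white : 23], [black : 33]

Shade: repeats grey → white → black, so grey, white, black, grey → white → black.
Second slot — differences are 2, 4, 6, … (increasing by 2 each time): 3, 5, 9, 15 → 23 → 33.
So the next two elements are [white : 23] and [black : 33].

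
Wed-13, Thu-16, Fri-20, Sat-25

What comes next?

Day: Wed, Thu, Fri, Sat → Sun (runs through the weekdays Mon→Sun).
Second component: differences are 3, 4, 5, … (increasing by 1 each time), so 13, 16, 20, 25 → 31.
So the next tag is Sun-31.

Sun-31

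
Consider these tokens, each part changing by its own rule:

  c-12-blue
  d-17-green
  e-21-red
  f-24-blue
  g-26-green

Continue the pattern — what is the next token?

Letter: letters move forward 1 place in the alphabet, so c, d, e, f, g → h.
Second component — differences are 5, 4, 3, … (decreasing by 1 each time): 12, 17, 21, 24, 26 → 27.
Colour goes blue, green, red, blue, green → red (repeats blue → green → red).
Putting it together: h-27-red.

h-27-red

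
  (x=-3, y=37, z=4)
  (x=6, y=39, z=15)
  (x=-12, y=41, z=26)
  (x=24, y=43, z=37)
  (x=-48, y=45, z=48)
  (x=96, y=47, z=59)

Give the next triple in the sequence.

(x=-192, y=49, z=70)

X: -3, 6, -12, 24, -48, 96 → -192 (×(-2) each step).
Y: +2 each step, so 37, 39, 41, 43, 45, 47 → 49.
Z: +11 each step; 4, 15, 26, 37, 48, 59 → 70.
Combining the parts gives (x=-192, y=49, z=70).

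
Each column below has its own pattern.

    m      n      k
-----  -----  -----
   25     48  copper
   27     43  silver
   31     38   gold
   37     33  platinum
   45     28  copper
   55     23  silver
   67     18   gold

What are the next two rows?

Column m — differences are 2, 4, 6, … (increasing by 2 each time): 25, 27, 31, 37, 45, 55, 67 → 81 → 97.
For the column n, −5 each step: 48, 43, 38, 33, 28, 23, 18 → 13 → 8.
Column k goes copper, silver, gold, platinum, copper, silver, gold → platinum → copper (repeats copper → silver → gold → platinum).
Putting the parts together: 81  13  platinum and then 97  8  copper.

81  13  platinum; 97  8  copper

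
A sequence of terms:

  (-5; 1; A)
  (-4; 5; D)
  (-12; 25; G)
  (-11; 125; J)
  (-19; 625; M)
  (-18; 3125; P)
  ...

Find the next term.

(-26; 15625; S)

First coordinate: alternating steps +1, −8, +1, −8, …; -5, -4, -12, -11, -19, -18 → -26.
Second coordinate: ×5 each step; 1, 5, 25, 125, 625, 3125 → 15625.
Letter — letters move forward 3 places in the alphabet: A, D, G, J, M, P → S.
Combining the parts gives (-26; 15625; S).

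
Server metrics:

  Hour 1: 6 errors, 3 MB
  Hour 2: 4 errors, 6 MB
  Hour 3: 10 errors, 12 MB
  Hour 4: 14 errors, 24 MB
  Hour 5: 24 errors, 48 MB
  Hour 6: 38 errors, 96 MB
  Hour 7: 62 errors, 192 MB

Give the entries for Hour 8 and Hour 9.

100 errors, 384 MB; 162 errors, 768 MB

Errors — each term is the sum of the two before it: 6, 4, 10, 14, 24, 38, 62 → 100 → 162.
MB — ×2 each step: 3, 6, 12, 24, 48, 96, 192 → 384 → 768.
So the next two lines are 100 errors, 384 MB and 162 errors, 768 MB.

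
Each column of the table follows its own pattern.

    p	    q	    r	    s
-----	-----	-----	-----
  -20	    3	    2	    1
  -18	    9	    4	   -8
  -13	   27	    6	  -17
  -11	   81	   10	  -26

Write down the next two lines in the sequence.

For the column p, alternating steps +2, +5, +2, +5, …: -20, -18, -13, -11 → -6 → -4.
Column q: 3, 9, 27, 81 → 243 → 729 (×3 each step).
Column r goes 2, 4, 6, 10 → 16 → 26 (each term is the sum of the two before it).
For the column s, −9 each step: 1, -8, -17, -26 → -35 → -44.
So the next two lines are -6  243  16  -35 and -4  729  26  -44.

-6  243  16  -35; -4  729  26  -44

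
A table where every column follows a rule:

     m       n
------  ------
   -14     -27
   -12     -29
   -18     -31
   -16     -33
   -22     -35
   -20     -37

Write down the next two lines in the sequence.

Column m — alternating steps +2, −6, +2, −6, …: -14, -12, -18, -16, -22, -20 → -26 → -24.
Column n: −2 each step, so -27, -29, -31, -33, -35, -37 → -39 → -41.
So the next two lines are -26  -39 and -24  -41.

-26  -39; -24  -41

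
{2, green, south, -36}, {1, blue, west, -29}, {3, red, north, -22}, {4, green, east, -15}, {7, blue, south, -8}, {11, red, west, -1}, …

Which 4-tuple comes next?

First coordinate goes 2, 1, 3, 4, 7, 11 → 18 (each term is the sum of the two before it).
For the colour, repeats green → blue → red: green, blue, red, green, blue, red → green.
Direction — repeats south → west → north → east: south, west, north, east, south, west → north.
Fourth coordinate: -36, -29, -22, -15, -8, -1 → 6 (+7 each step).
So the next 4-tuple is {18, green, north, 6}.

{18, green, north, 6}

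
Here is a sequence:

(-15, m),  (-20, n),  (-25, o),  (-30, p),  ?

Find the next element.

(-35, q)

First component: −5 each step, so -15, -20, -25, -30 → -35.
Letter goes m, n, o, p → q (letters move forward 1 place in the alphabet).
So the next element is (-35, q).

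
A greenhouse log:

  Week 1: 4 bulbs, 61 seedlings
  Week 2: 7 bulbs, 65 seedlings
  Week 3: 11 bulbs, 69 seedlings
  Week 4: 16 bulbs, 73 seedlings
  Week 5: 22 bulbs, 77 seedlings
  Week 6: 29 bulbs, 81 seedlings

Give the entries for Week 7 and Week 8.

37 bulbs, 85 seedlings; 46 bulbs, 89 seedlings

Bulbs: differences are 3, 4, 5, … (increasing by 1 each time); 4, 7, 11, 16, 22, 29 → 37 → 46.
Seedlings: +4 each step, so 61, 65, 69, 73, 77, 81 → 85 → 89.
Putting the parts together: 37 bulbs, 85 seedlings and then 46 bulbs, 89 seedlings.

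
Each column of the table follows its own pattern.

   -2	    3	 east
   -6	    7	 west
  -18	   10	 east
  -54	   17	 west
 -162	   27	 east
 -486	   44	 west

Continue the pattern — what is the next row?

-1458  71  east

First component: -2, -6, -18, -54, -162, -486 → -1458 (×3 each step).
Second component: 3, 7, 10, 17, 27, 44 → 71 (each term is the sum of the two before it).
Direction: alternates east ↔ west, so east, west, east, west, east, west → east.
So the next row is -1458  71  east.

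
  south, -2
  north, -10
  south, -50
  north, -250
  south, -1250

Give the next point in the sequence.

north, -6250

Direction goes south, north, south, north, south → north (alternates south ↔ north).
Second coordinate — ×5 each step: -2, -10, -50, -250, -1250 → -6250.
Combining the parts gives north, -6250.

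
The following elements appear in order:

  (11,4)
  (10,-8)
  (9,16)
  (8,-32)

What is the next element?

First part: −1 each step, so 11, 10, 9, 8 → 7.
Second part — ×(-2) each step: 4, -8, 16, -32 → 64.
Putting it together: (7,64).

(7,64)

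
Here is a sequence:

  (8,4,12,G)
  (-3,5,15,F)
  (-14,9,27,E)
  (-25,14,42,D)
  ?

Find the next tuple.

First entry: −11 each step; 8, -3, -14, -25 → -36.
Second entry: 4, 5, 9, 14 → 23 (each term is the sum of the two before it).
Third entry goes 12, 15, 27, 42 → 69 (always 3 × the second entry).
Letter: letters move back 1 place in the alphabet, so G, F, E, D → C.
Combining the parts gives (-36,23,69,C).

(-36,23,69,C)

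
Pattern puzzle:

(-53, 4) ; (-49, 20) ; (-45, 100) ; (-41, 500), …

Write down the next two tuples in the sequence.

(-37, 2500), (-33, 12500)

First coordinate: +4 each step, so -53, -49, -45, -41 → -37 → -33.
Second coordinate: ×5 each step, so 4, 20, 100, 500 → 2500 → 12500.
So the next two tuples are (-37, 2500) and (-33, 12500).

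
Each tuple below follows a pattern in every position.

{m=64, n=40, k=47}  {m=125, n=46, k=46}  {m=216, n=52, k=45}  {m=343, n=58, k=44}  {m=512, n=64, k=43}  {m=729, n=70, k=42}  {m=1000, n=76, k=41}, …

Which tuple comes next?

M — perfect cubes: 4³, 5³, 6³, …: 64, 125, 216, 343, 512, 729, 1000 → 1331.
N — +6 each step: 40, 46, 52, 58, 64, 70, 76 → 82.
K goes 47, 46, 45, 44, 43, 42, 41 → 40 (−1 each step).
So the next tuple is {m=1331, n=82, k=40}.

{m=1331, n=82, k=40}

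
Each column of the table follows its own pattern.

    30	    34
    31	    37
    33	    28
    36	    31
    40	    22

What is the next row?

First component — differences are 1, 2, 3, … (increasing by 1 each time): 30, 31, 33, 36, 40 → 45.
Second component goes 34, 37, 28, 31, 22 → 25 (alternating steps +3, −9, +3, −9, …).
Combining the parts gives 45  25.

45  25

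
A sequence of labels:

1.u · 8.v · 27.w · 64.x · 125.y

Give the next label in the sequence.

216.z

For the first component, perfect cubes: 1³, 2³, 3³, …: 1, 8, 27, 64, 125 → 216.
Letter: u, v, w, x, y → z (letters move forward 1 place in the alphabet).
Combining the parts gives 216.z.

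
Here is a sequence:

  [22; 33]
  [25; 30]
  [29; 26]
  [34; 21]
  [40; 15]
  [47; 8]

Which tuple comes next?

First part: 22, 25, 29, 34, 40, 47 → 55 (differences are 3, 4, 5, … (increasing by 1 each time)).
Second part: 33, 30, 26, 21, 15, 8 → 0 (together with the first part always sums to 55).
Combining the parts gives [55; 0].

[55; 0]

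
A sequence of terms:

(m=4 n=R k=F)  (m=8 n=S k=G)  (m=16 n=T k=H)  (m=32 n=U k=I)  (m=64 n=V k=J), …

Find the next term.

(m=128 n=W k=K)

M: ×2 each step, so 4, 8, 16, 32, 64 → 128.
N — letters move forward 1 place in the alphabet: R, S, T, U, V → W.
K: letters move forward 1 place in the alphabet, so F, G, H, I, J → K.
So the next term is (m=128 n=W k=K).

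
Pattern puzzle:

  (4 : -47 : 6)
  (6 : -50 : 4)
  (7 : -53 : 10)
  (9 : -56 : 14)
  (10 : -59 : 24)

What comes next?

(12 : -62 : 38)

First component: alternating steps +2, +1, +2, +1, …; 4, 6, 7, 9, 10 → 12.
Second component goes -47, -50, -53, -56, -59 → -62 (−3 each step).
Third component: 6, 4, 10, 14, 24 → 38 (each term is the sum of the two before it).
So the next triple is (12 : -62 : 38).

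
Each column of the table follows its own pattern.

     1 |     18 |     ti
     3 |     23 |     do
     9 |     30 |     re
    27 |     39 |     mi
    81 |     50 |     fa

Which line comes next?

243  63  sol

For the first component, ×3 each step: 1, 3, 9, 27, 81 → 243.
For the second component, differences are 5, 7, 9, … (increasing by 2 each time): 18, 23, 30, 39, 50 → 63.
Note — runs through the solfège scale do→ti: ti, do, re, mi, fa → sol.
So the next line is 243  63  sol.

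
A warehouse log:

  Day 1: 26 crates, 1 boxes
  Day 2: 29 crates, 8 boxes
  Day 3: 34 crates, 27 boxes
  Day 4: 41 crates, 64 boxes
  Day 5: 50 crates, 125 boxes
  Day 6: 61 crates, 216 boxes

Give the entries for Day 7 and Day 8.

Crates goes 26, 29, 34, 41, 50, 61 → 74 → 89 (differences are 3, 5, 7, … (increasing by 2 each time)).
For the boxes, perfect cubes: 1³, 2³, 3³, …: 1, 8, 27, 64, 125, 216 → 343 → 512.
Putting the parts together: 74 crates, 343 boxes and then 89 crates, 512 boxes.

74 crates, 343 boxes; 89 crates, 512 boxes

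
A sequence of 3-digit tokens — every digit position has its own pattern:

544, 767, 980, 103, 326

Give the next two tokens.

First digit: 5, 7, 9, 1, 3 → 5 → 7 (+2 each step, mod 10).
Second digit: 4, 6, 8, 0, 2 → 4 → 6 (+2 each step, mod 10).
Third digit: +3 each step, mod 10, so 4, 7, 0, 3, 6 → 9 → 2.
So the next two tokens are 549 and 762.

549, 762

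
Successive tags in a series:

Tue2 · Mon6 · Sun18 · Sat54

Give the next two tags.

For the day, runs backward through the weekdays Mon→Sun: Tue, Mon, Sun, Sat → Fri → Thu.
For the second component, ×3 each step: 2, 6, 18, 54 → 162 → 486.
Putting the parts together: Fri162 and then Thu486.

Fri162, Thu486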